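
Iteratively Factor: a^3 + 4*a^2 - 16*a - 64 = (a + 4)*(a^2 - 16) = (a - 4)*(a + 4)*(a + 4)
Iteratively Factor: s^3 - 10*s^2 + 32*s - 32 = (s - 4)*(s^2 - 6*s + 8) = (s - 4)*(s - 2)*(s - 4)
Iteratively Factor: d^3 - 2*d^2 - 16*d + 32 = (d + 4)*(d^2 - 6*d + 8) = (d - 2)*(d + 4)*(d - 4)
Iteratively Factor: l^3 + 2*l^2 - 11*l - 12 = (l - 3)*(l^2 + 5*l + 4) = (l - 3)*(l + 4)*(l + 1)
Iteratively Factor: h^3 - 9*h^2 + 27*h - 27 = (h - 3)*(h^2 - 6*h + 9) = (h - 3)^2*(h - 3)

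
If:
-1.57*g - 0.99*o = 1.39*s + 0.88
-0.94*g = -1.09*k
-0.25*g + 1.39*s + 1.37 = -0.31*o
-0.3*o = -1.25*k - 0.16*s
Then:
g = 0.20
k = 0.17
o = 0.19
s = -0.99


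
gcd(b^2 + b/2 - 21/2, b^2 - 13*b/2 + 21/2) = b - 3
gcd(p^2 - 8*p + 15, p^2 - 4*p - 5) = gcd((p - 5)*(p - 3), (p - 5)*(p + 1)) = p - 5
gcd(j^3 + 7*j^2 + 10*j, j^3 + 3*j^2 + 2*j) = j^2 + 2*j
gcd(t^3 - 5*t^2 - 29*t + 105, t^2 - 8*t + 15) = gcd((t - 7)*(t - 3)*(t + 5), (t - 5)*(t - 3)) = t - 3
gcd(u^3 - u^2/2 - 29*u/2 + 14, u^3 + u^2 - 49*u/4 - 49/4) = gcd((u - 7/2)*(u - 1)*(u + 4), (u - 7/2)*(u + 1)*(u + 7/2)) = u - 7/2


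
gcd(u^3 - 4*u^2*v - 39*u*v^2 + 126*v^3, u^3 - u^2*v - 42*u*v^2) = u^2 - u*v - 42*v^2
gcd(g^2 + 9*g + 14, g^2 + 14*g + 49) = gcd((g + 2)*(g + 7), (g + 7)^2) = g + 7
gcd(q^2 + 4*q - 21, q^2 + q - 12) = q - 3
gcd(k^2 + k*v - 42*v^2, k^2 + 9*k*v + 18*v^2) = 1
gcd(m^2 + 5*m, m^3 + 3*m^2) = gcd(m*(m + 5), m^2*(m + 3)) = m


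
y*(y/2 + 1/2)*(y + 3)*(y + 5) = y^4/2 + 9*y^3/2 + 23*y^2/2 + 15*y/2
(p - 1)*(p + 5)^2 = p^3 + 9*p^2 + 15*p - 25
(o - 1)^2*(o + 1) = o^3 - o^2 - o + 1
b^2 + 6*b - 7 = (b - 1)*(b + 7)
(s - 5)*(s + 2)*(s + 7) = s^3 + 4*s^2 - 31*s - 70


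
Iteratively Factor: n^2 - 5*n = (n - 5)*(n)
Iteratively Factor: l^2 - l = (l)*(l - 1)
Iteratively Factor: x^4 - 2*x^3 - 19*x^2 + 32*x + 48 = (x + 1)*(x^3 - 3*x^2 - 16*x + 48) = (x - 3)*(x + 1)*(x^2 - 16) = (x - 3)*(x + 1)*(x + 4)*(x - 4)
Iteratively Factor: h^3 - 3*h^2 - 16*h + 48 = (h + 4)*(h^2 - 7*h + 12) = (h - 3)*(h + 4)*(h - 4)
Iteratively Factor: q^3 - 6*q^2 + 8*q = (q - 4)*(q^2 - 2*q) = (q - 4)*(q - 2)*(q)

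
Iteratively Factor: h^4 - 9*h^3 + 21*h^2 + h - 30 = (h - 5)*(h^3 - 4*h^2 + h + 6) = (h - 5)*(h - 2)*(h^2 - 2*h - 3) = (h - 5)*(h - 3)*(h - 2)*(h + 1)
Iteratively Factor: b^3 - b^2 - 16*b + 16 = (b - 1)*(b^2 - 16) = (b - 4)*(b - 1)*(b + 4)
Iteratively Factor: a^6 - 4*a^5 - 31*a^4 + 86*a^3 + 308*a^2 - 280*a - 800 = (a - 2)*(a^5 - 2*a^4 - 35*a^3 + 16*a^2 + 340*a + 400) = (a - 2)*(a + 2)*(a^4 - 4*a^3 - 27*a^2 + 70*a + 200) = (a - 2)*(a + 2)*(a + 4)*(a^3 - 8*a^2 + 5*a + 50) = (a - 2)*(a + 2)^2*(a + 4)*(a^2 - 10*a + 25) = (a - 5)*(a - 2)*(a + 2)^2*(a + 4)*(a - 5)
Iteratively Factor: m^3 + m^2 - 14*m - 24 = (m + 2)*(m^2 - m - 12) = (m + 2)*(m + 3)*(m - 4)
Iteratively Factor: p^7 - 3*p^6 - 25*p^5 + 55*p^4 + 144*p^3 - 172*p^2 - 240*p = (p + 1)*(p^6 - 4*p^5 - 21*p^4 + 76*p^3 + 68*p^2 - 240*p) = (p - 3)*(p + 1)*(p^5 - p^4 - 24*p^3 + 4*p^2 + 80*p) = (p - 5)*(p - 3)*(p + 1)*(p^4 + 4*p^3 - 4*p^2 - 16*p) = (p - 5)*(p - 3)*(p - 2)*(p + 1)*(p^3 + 6*p^2 + 8*p) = (p - 5)*(p - 3)*(p - 2)*(p + 1)*(p + 2)*(p^2 + 4*p) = p*(p - 5)*(p - 3)*(p - 2)*(p + 1)*(p + 2)*(p + 4)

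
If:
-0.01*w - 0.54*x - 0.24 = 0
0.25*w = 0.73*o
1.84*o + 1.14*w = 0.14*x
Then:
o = -0.01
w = -0.04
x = -0.44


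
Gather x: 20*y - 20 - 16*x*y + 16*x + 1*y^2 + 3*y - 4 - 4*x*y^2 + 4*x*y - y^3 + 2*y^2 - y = x*(-4*y^2 - 12*y + 16) - y^3 + 3*y^2 + 22*y - 24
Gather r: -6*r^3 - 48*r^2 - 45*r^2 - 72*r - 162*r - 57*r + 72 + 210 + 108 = -6*r^3 - 93*r^2 - 291*r + 390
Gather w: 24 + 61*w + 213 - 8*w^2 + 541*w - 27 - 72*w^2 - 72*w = -80*w^2 + 530*w + 210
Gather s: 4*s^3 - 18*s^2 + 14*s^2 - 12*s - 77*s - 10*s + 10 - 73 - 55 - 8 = 4*s^3 - 4*s^2 - 99*s - 126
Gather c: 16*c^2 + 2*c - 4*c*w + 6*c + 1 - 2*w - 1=16*c^2 + c*(8 - 4*w) - 2*w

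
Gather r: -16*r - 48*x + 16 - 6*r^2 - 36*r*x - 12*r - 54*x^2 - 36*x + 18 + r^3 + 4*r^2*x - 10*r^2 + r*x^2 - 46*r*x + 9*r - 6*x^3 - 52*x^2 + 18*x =r^3 + r^2*(4*x - 16) + r*(x^2 - 82*x - 19) - 6*x^3 - 106*x^2 - 66*x + 34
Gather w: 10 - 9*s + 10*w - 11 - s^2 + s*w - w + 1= -s^2 - 9*s + w*(s + 9)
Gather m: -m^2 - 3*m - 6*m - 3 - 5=-m^2 - 9*m - 8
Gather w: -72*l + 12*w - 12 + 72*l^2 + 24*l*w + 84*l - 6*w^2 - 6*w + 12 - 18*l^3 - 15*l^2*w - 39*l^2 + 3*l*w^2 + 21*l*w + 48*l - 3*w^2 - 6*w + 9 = -18*l^3 + 33*l^2 + 60*l + w^2*(3*l - 9) + w*(-15*l^2 + 45*l) + 9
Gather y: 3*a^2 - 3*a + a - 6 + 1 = 3*a^2 - 2*a - 5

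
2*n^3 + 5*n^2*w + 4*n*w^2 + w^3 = (n + w)^2*(2*n + w)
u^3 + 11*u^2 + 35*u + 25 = (u + 1)*(u + 5)^2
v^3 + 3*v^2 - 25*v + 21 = (v - 3)*(v - 1)*(v + 7)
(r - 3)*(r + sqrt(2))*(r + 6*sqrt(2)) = r^3 - 3*r^2 + 7*sqrt(2)*r^2 - 21*sqrt(2)*r + 12*r - 36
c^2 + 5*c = c*(c + 5)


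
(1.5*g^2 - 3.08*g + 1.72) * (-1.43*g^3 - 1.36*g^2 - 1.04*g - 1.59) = -2.145*g^5 + 2.3644*g^4 + 0.1692*g^3 - 1.521*g^2 + 3.1084*g - 2.7348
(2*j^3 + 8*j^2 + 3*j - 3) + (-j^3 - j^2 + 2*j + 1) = j^3 + 7*j^2 + 5*j - 2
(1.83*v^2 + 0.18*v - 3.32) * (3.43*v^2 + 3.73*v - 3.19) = 6.2769*v^4 + 7.4433*v^3 - 16.5539*v^2 - 12.9578*v + 10.5908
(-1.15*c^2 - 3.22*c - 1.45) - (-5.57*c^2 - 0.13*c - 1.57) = 4.42*c^2 - 3.09*c + 0.12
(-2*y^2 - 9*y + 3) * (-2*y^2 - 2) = 4*y^4 + 18*y^3 - 2*y^2 + 18*y - 6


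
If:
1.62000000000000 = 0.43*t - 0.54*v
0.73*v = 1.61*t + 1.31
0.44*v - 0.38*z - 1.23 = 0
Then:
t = -3.40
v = -5.71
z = -9.85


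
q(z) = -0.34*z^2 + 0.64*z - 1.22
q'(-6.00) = 4.72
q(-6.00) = -17.30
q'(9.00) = -5.48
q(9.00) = -23.00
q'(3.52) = -1.75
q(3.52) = -3.18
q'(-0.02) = 0.65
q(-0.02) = -1.23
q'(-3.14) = 2.78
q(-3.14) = -6.58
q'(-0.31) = 0.85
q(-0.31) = -1.45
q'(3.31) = -1.61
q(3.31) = -2.83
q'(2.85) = -1.30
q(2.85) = -2.16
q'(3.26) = -1.58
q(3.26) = -2.75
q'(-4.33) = 3.58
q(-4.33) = -10.37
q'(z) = 0.64 - 0.68*z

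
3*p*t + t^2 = t*(3*p + t)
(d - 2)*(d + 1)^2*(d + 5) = d^4 + 5*d^3 - 3*d^2 - 17*d - 10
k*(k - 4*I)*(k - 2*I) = k^3 - 6*I*k^2 - 8*k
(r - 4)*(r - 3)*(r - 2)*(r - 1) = r^4 - 10*r^3 + 35*r^2 - 50*r + 24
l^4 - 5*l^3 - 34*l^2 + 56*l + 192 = (l - 8)*(l - 3)*(l + 2)*(l + 4)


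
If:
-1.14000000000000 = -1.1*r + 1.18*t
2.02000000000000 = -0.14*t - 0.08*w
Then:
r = -0.612987012987013*w - 14.4415584415584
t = -0.571428571428571*w - 14.4285714285714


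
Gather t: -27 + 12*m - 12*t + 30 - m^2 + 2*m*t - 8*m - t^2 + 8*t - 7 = -m^2 + 4*m - t^2 + t*(2*m - 4) - 4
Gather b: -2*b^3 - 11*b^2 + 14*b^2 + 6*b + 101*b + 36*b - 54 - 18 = -2*b^3 + 3*b^2 + 143*b - 72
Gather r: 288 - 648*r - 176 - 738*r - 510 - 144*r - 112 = -1530*r - 510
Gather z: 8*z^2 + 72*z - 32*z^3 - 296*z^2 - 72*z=-32*z^3 - 288*z^2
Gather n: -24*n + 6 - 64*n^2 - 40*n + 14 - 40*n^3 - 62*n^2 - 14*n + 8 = -40*n^3 - 126*n^2 - 78*n + 28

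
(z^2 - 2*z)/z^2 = (z - 2)/z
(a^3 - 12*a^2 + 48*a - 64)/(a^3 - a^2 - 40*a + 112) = (a - 4)/(a + 7)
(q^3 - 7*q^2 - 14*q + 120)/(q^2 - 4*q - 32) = (q^2 - 11*q + 30)/(q - 8)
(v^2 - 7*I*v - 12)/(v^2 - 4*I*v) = (v - 3*I)/v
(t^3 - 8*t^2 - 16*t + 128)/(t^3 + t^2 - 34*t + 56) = (t^2 - 4*t - 32)/(t^2 + 5*t - 14)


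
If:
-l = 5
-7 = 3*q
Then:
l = -5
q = -7/3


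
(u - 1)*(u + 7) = u^2 + 6*u - 7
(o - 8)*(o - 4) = o^2 - 12*o + 32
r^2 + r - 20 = (r - 4)*(r + 5)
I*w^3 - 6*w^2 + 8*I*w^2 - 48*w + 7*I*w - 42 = (w + 7)*(w + 6*I)*(I*w + I)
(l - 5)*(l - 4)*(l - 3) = l^3 - 12*l^2 + 47*l - 60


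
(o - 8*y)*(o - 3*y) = o^2 - 11*o*y + 24*y^2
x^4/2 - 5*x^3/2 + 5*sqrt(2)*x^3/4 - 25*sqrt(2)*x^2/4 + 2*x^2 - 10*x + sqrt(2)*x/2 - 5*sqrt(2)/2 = (x/2 + sqrt(2)/2)*(x - 5)*(x + sqrt(2)/2)*(x + sqrt(2))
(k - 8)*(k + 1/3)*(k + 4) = k^3 - 11*k^2/3 - 100*k/3 - 32/3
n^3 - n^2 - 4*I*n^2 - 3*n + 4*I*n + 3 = (n - 1)*(n - 3*I)*(n - I)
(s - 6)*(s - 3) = s^2 - 9*s + 18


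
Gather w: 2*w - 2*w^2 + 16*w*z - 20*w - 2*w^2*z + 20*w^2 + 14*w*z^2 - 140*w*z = w^2*(18 - 2*z) + w*(14*z^2 - 124*z - 18)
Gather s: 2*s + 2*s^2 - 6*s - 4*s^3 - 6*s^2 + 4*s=-4*s^3 - 4*s^2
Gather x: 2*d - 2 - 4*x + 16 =2*d - 4*x + 14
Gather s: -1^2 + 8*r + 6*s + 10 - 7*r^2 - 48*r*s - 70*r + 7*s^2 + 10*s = -7*r^2 - 62*r + 7*s^2 + s*(16 - 48*r) + 9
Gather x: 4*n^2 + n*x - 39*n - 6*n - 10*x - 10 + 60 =4*n^2 - 45*n + x*(n - 10) + 50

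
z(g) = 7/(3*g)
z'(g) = -7/(3*g^2)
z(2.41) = 0.97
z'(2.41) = -0.40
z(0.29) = 8.05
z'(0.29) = -27.74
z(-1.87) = -1.25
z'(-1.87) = -0.67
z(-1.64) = -1.42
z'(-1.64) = -0.87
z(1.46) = 1.60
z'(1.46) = -1.09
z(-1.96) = -1.19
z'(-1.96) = -0.61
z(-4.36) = -0.54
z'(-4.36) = -0.12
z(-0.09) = -25.93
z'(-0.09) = -288.07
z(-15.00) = -0.16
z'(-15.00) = -0.01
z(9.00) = 0.26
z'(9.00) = -0.03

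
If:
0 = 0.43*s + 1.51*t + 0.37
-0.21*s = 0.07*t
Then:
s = 0.09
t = -0.27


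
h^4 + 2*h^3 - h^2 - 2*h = h*(h - 1)*(h + 1)*(h + 2)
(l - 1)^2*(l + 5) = l^3 + 3*l^2 - 9*l + 5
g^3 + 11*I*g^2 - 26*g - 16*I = (g + I)*(g + 2*I)*(g + 8*I)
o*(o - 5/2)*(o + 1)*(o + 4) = o^4 + 5*o^3/2 - 17*o^2/2 - 10*o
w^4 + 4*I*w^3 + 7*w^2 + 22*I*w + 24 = (w - 2*I)*(w - I)*(w + 3*I)*(w + 4*I)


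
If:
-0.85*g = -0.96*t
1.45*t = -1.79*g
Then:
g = 0.00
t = 0.00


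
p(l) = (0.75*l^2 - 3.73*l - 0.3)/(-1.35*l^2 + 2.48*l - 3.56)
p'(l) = (1.5*l - 3.73)/(-1.35*l^2 + 2.48*l - 3.56) + (2.7*l - 2.48)*(0.75*l^2 - 3.73*l - 0.3)/(-1.35*l^2 + 2.48*l - 3.56)^2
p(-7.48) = -0.71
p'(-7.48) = -0.01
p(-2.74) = -0.76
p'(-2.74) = 0.02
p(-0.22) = -0.13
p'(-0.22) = 0.87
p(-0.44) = -0.30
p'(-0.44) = 0.67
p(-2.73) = -0.76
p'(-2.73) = 0.02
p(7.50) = -0.23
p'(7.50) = -0.06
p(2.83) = 0.66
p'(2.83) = -0.53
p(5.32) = -0.04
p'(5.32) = -0.13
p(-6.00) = -0.73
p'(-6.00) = -0.01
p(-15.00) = -0.65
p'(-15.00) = -0.01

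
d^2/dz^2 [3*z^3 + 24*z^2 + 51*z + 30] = 18*z + 48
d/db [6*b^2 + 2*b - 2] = 12*b + 2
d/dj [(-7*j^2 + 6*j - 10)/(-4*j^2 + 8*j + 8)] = 2*(-j^2 - 6*j + 4)/(j^4 - 4*j^3 + 8*j + 4)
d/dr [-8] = 0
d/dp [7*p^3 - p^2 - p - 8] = 21*p^2 - 2*p - 1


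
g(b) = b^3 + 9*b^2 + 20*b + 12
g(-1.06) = -0.28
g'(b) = 3*b^2 + 18*b + 20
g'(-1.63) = -1.37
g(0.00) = 12.00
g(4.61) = 393.44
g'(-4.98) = 4.76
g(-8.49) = -121.04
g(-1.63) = -1.02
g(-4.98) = 12.10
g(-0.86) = 0.82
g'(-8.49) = 83.42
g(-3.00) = 6.00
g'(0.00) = 20.00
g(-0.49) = 4.24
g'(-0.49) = 11.90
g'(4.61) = 166.74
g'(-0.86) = 6.74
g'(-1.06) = 4.29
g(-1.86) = -0.50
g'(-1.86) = -3.10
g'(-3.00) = -7.00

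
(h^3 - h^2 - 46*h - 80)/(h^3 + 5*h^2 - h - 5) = (h^2 - 6*h - 16)/(h^2 - 1)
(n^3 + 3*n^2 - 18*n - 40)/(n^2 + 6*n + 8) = (n^2 + n - 20)/(n + 4)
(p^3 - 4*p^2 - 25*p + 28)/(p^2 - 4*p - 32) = (p^2 - 8*p + 7)/(p - 8)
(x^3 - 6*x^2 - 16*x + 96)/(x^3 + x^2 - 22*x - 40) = (x^2 - 10*x + 24)/(x^2 - 3*x - 10)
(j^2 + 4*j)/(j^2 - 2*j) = (j + 4)/(j - 2)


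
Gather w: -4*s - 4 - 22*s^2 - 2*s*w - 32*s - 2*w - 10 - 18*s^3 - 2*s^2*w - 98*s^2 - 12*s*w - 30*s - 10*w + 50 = -18*s^3 - 120*s^2 - 66*s + w*(-2*s^2 - 14*s - 12) + 36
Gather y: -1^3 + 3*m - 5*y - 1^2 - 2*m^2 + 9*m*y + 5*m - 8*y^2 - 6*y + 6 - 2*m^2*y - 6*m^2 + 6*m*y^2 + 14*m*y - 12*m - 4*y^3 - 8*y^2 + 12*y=-8*m^2 - 4*m - 4*y^3 + y^2*(6*m - 16) + y*(-2*m^2 + 23*m + 1) + 4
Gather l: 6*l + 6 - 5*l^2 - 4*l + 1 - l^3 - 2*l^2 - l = -l^3 - 7*l^2 + l + 7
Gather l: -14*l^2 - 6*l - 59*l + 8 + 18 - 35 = -14*l^2 - 65*l - 9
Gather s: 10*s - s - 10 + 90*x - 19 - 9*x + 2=9*s + 81*x - 27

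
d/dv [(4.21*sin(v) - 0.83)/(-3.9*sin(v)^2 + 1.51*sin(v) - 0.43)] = (16.419*sin(v)^2 - 6.474*sin(v) - 0.557)*cos(v)/(15.21*sin(v)^4 - 11.778*sin(v)^3 + 5.6341*sin(v)^2 - 1.2986*sin(v) + 0.1849)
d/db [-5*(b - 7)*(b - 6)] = 65 - 10*b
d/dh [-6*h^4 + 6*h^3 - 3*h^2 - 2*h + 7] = -24*h^3 + 18*h^2 - 6*h - 2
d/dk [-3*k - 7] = -3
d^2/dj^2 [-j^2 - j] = -2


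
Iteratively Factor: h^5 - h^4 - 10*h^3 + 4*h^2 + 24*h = (h + 2)*(h^4 - 3*h^3 - 4*h^2 + 12*h) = (h - 2)*(h + 2)*(h^3 - h^2 - 6*h) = (h - 2)*(h + 2)^2*(h^2 - 3*h) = h*(h - 2)*(h + 2)^2*(h - 3)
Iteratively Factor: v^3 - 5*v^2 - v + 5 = (v + 1)*(v^2 - 6*v + 5) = (v - 5)*(v + 1)*(v - 1)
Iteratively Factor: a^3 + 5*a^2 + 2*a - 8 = (a - 1)*(a^2 + 6*a + 8) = (a - 1)*(a + 4)*(a + 2)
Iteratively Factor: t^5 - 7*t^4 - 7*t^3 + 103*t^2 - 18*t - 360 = (t - 3)*(t^4 - 4*t^3 - 19*t^2 + 46*t + 120) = (t - 5)*(t - 3)*(t^3 + t^2 - 14*t - 24) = (t - 5)*(t - 3)*(t + 2)*(t^2 - t - 12) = (t - 5)*(t - 3)*(t + 2)*(t + 3)*(t - 4)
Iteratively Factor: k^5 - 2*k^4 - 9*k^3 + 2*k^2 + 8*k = (k - 4)*(k^4 + 2*k^3 - k^2 - 2*k) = (k - 4)*(k + 2)*(k^3 - k) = (k - 4)*(k + 1)*(k + 2)*(k^2 - k) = k*(k - 4)*(k + 1)*(k + 2)*(k - 1)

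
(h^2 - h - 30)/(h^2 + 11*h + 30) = (h - 6)/(h + 6)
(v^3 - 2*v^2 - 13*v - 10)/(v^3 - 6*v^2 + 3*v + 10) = (v + 2)/(v - 2)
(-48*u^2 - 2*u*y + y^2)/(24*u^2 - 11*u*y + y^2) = (6*u + y)/(-3*u + y)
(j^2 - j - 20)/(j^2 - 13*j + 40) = (j + 4)/(j - 8)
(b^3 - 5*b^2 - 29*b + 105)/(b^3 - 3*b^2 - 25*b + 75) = (b - 7)/(b - 5)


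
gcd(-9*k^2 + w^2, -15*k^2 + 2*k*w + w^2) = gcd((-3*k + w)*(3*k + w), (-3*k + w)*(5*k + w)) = -3*k + w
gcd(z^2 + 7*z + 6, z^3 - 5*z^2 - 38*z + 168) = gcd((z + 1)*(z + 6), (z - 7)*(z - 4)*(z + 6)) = z + 6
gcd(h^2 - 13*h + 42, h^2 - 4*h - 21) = h - 7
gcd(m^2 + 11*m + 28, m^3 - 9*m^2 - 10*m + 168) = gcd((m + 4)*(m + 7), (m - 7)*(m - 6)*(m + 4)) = m + 4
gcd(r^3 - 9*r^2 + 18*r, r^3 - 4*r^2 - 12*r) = r^2 - 6*r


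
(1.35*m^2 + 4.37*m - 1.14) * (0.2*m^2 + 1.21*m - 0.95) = 0.27*m^4 + 2.5075*m^3 + 3.7772*m^2 - 5.5309*m + 1.083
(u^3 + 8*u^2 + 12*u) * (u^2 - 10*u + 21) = u^5 - 2*u^4 - 47*u^3 + 48*u^2 + 252*u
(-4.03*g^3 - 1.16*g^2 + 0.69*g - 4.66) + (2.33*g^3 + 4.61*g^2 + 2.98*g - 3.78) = -1.7*g^3 + 3.45*g^2 + 3.67*g - 8.44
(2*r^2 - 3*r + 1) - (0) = 2*r^2 - 3*r + 1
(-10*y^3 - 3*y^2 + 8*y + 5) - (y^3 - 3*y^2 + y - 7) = -11*y^3 + 7*y + 12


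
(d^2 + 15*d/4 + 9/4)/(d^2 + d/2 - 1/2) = (4*d^2 + 15*d + 9)/(2*(2*d^2 + d - 1))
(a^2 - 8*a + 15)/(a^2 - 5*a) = (a - 3)/a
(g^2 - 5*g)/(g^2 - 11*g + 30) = g/(g - 6)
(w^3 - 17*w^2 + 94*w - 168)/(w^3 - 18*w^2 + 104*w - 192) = (w - 7)/(w - 8)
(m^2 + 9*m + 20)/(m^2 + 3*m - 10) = (m + 4)/(m - 2)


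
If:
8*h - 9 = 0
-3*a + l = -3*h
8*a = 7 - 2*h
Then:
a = 19/32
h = 9/8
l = -51/32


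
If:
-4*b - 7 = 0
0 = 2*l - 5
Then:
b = -7/4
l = 5/2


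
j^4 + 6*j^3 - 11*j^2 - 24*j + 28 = (j - 2)*(j - 1)*(j + 2)*(j + 7)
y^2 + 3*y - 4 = (y - 1)*(y + 4)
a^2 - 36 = (a - 6)*(a + 6)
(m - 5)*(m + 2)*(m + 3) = m^3 - 19*m - 30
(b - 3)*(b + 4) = b^2 + b - 12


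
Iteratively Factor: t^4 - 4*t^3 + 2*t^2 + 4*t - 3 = (t - 1)*(t^3 - 3*t^2 - t + 3) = (t - 1)^2*(t^2 - 2*t - 3) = (t - 1)^2*(t + 1)*(t - 3)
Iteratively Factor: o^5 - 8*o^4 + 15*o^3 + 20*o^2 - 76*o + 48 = (o - 3)*(o^4 - 5*o^3 + 20*o - 16) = (o - 3)*(o - 1)*(o^3 - 4*o^2 - 4*o + 16) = (o - 4)*(o - 3)*(o - 1)*(o^2 - 4) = (o - 4)*(o - 3)*(o - 2)*(o - 1)*(o + 2)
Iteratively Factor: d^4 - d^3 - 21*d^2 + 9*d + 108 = (d + 3)*(d^3 - 4*d^2 - 9*d + 36) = (d - 4)*(d + 3)*(d^2 - 9) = (d - 4)*(d + 3)^2*(d - 3)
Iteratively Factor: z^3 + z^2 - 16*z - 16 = (z + 1)*(z^2 - 16) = (z - 4)*(z + 1)*(z + 4)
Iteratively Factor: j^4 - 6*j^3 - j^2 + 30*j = (j - 5)*(j^3 - j^2 - 6*j) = (j - 5)*(j - 3)*(j^2 + 2*j) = j*(j - 5)*(j - 3)*(j + 2)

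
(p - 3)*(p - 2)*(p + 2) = p^3 - 3*p^2 - 4*p + 12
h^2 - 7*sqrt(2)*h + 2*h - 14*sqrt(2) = (h + 2)*(h - 7*sqrt(2))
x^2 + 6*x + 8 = (x + 2)*(x + 4)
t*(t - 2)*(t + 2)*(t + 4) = t^4 + 4*t^3 - 4*t^2 - 16*t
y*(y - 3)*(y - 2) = y^3 - 5*y^2 + 6*y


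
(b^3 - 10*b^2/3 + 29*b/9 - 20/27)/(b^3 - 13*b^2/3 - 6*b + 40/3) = (b^2 - 2*b + 5/9)/(b^2 - 3*b - 10)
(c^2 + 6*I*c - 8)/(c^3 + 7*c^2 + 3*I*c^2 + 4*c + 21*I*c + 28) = (c + 2*I)/(c^2 + c*(7 - I) - 7*I)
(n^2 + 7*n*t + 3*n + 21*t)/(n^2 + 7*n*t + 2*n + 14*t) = (n + 3)/(n + 2)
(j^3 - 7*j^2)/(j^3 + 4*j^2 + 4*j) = j*(j - 7)/(j^2 + 4*j + 4)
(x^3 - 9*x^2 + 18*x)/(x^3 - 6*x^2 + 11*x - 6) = x*(x - 6)/(x^2 - 3*x + 2)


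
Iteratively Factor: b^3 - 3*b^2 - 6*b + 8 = (b - 4)*(b^2 + b - 2) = (b - 4)*(b - 1)*(b + 2)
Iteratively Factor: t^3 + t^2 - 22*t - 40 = (t + 4)*(t^2 - 3*t - 10) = (t + 2)*(t + 4)*(t - 5)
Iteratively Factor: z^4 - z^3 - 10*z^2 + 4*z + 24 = (z + 2)*(z^3 - 3*z^2 - 4*z + 12) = (z + 2)^2*(z^2 - 5*z + 6) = (z - 2)*(z + 2)^2*(z - 3)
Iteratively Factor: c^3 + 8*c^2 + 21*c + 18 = (c + 2)*(c^2 + 6*c + 9) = (c + 2)*(c + 3)*(c + 3)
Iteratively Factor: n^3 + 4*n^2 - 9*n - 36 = (n + 3)*(n^2 + n - 12) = (n + 3)*(n + 4)*(n - 3)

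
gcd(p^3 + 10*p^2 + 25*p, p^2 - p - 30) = p + 5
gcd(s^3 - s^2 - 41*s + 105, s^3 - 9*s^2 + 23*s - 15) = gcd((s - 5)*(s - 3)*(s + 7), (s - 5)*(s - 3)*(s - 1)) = s^2 - 8*s + 15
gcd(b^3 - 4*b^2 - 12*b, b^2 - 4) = b + 2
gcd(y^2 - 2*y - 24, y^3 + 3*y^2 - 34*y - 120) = y^2 - 2*y - 24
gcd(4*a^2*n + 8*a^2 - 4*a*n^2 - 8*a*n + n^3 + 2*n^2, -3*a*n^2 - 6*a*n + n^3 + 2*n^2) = n + 2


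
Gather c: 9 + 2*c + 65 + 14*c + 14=16*c + 88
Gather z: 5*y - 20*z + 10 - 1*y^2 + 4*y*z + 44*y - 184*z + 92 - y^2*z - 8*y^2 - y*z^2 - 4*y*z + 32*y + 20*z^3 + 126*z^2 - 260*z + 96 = -9*y^2 + 81*y + 20*z^3 + z^2*(126 - y) + z*(-y^2 - 464) + 198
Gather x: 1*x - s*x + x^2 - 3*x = x^2 + x*(-s - 2)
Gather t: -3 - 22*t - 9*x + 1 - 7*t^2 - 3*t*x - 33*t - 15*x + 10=-7*t^2 + t*(-3*x - 55) - 24*x + 8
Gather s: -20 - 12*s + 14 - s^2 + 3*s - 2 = -s^2 - 9*s - 8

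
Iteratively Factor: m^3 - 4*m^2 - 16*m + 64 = (m + 4)*(m^2 - 8*m + 16) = (m - 4)*(m + 4)*(m - 4)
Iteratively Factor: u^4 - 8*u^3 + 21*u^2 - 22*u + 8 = (u - 1)*(u^3 - 7*u^2 + 14*u - 8) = (u - 2)*(u - 1)*(u^2 - 5*u + 4) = (u - 2)*(u - 1)^2*(u - 4)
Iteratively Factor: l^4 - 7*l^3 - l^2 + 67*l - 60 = (l + 3)*(l^3 - 10*l^2 + 29*l - 20) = (l - 5)*(l + 3)*(l^2 - 5*l + 4) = (l - 5)*(l - 4)*(l + 3)*(l - 1)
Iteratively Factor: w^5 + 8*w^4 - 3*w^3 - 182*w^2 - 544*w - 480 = (w + 2)*(w^4 + 6*w^3 - 15*w^2 - 152*w - 240) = (w + 2)*(w + 4)*(w^3 + 2*w^2 - 23*w - 60) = (w - 5)*(w + 2)*(w + 4)*(w^2 + 7*w + 12) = (w - 5)*(w + 2)*(w + 4)^2*(w + 3)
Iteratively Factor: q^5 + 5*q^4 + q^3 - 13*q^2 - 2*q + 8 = (q - 1)*(q^4 + 6*q^3 + 7*q^2 - 6*q - 8) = (q - 1)*(q + 2)*(q^3 + 4*q^2 - q - 4) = (q - 1)*(q + 1)*(q + 2)*(q^2 + 3*q - 4) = (q - 1)*(q + 1)*(q + 2)*(q + 4)*(q - 1)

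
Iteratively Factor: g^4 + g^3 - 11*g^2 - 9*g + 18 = (g + 2)*(g^3 - g^2 - 9*g + 9) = (g - 1)*(g + 2)*(g^2 - 9) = (g - 3)*(g - 1)*(g + 2)*(g + 3)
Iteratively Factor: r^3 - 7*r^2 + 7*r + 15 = (r - 3)*(r^2 - 4*r - 5) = (r - 3)*(r + 1)*(r - 5)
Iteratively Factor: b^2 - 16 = (b - 4)*(b + 4)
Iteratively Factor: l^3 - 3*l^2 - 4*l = (l + 1)*(l^2 - 4*l) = (l - 4)*(l + 1)*(l)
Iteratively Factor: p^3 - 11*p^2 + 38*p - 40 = (p - 5)*(p^2 - 6*p + 8) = (p - 5)*(p - 2)*(p - 4)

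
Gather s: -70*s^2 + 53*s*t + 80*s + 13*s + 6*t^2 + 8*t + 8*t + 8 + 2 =-70*s^2 + s*(53*t + 93) + 6*t^2 + 16*t + 10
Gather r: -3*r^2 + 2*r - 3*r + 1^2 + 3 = -3*r^2 - r + 4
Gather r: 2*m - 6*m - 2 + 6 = 4 - 4*m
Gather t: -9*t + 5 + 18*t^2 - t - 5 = 18*t^2 - 10*t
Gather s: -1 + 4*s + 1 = 4*s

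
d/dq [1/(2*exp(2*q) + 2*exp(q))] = (-exp(q) - 1/2)*exp(-q)/(exp(q) + 1)^2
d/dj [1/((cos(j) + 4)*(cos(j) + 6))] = 2*(cos(j) + 5)*sin(j)/((cos(j) + 4)^2*(cos(j) + 6)^2)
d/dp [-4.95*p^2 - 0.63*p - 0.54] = -9.9*p - 0.63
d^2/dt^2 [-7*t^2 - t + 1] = -14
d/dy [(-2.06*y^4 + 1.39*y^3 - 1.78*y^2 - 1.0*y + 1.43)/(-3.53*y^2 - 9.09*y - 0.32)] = (14.5436*y^5 + 51.2695*y^4 - 22.6334*y^3 + 11.3158*y^2 + 11.235*y + 13.3187)/(12.4609*y^4 + 64.1754*y^3 + 84.8873*y^2 + 5.8176*y + 0.1024)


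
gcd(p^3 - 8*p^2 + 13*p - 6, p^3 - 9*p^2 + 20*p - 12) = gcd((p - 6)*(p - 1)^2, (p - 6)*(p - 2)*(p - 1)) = p^2 - 7*p + 6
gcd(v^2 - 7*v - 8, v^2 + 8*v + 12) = 1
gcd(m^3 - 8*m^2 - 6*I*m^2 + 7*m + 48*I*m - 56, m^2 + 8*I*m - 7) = m + I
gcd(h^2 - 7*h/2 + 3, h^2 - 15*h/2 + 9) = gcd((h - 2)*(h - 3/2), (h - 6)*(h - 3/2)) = h - 3/2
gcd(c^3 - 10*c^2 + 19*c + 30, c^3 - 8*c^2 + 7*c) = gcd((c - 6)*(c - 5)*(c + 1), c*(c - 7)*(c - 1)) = 1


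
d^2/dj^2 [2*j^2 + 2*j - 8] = 4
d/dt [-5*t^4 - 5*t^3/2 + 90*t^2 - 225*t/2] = -20*t^3 - 15*t^2/2 + 180*t - 225/2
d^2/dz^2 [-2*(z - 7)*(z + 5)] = -4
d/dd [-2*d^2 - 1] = -4*d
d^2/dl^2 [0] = 0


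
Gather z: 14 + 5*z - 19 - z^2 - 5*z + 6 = 1 - z^2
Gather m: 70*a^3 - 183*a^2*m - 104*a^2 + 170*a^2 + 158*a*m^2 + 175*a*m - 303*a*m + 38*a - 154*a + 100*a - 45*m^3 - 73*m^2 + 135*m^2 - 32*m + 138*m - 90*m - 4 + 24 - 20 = 70*a^3 + 66*a^2 - 16*a - 45*m^3 + m^2*(158*a + 62) + m*(-183*a^2 - 128*a + 16)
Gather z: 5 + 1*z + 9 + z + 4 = 2*z + 18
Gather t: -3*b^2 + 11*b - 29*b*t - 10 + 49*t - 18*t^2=-3*b^2 + 11*b - 18*t^2 + t*(49 - 29*b) - 10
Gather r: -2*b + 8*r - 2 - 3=-2*b + 8*r - 5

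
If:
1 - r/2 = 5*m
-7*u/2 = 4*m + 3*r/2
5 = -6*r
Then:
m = 17/60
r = -5/6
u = 1/30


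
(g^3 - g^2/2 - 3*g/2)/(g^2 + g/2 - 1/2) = g*(2*g - 3)/(2*g - 1)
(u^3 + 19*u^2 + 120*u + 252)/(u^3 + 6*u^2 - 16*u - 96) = (u^2 + 13*u + 42)/(u^2 - 16)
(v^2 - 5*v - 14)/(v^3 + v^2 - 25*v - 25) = (v^2 - 5*v - 14)/(v^3 + v^2 - 25*v - 25)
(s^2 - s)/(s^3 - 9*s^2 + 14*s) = (s - 1)/(s^2 - 9*s + 14)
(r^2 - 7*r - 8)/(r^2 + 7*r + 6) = (r - 8)/(r + 6)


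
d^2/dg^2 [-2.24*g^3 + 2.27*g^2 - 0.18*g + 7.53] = 4.54 - 13.44*g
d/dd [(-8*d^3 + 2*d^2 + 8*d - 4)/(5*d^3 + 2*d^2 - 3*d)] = 2*(-13*d^4 - 16*d^3 + 19*d^2 + 8*d - 6)/(d^2*(25*d^4 + 20*d^3 - 26*d^2 - 12*d + 9))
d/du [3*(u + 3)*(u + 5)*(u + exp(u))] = 3*(u + 3)*(u + 5)*(exp(u) + 1) + 3*(u + 3)*(u + exp(u)) + 3*(u + 5)*(u + exp(u))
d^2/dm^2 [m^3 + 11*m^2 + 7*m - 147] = 6*m + 22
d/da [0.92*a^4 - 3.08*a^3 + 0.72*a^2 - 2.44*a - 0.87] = 3.68*a^3 - 9.24*a^2 + 1.44*a - 2.44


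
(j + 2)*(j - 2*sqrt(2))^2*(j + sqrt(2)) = j^4 - 3*sqrt(2)*j^3 + 2*j^3 - 6*sqrt(2)*j^2 + 8*sqrt(2)*j + 16*sqrt(2)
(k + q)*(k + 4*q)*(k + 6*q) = k^3 + 11*k^2*q + 34*k*q^2 + 24*q^3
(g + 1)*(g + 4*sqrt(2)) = g^2 + g + 4*sqrt(2)*g + 4*sqrt(2)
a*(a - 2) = a^2 - 2*a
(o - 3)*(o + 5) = o^2 + 2*o - 15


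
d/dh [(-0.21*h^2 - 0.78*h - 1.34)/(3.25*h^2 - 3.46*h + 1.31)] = (3.2616*h^2 + 8.1598*h - 5.6582)/(10.5625*h^4 - 22.49*h^3 + 20.4866*h^2 - 9.0652*h + 1.7161)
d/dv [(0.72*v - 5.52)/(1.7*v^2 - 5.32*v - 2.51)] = (-1.224*v^2 + 18.768*v - 31.1736)/(2.89*v^4 - 18.088*v^3 + 19.7684*v^2 + 26.7064*v + 6.3001)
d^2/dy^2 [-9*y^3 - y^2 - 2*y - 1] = -54*y - 2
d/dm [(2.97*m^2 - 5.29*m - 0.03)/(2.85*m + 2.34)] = (8.4645*m^2 + 13.8996*m - 12.2931)/(8.1225*m^2 + 13.338*m + 5.4756)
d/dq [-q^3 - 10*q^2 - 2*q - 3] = -3*q^2 - 20*q - 2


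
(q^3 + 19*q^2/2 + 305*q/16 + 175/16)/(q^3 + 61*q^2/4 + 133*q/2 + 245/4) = (q + 5/4)/(q + 7)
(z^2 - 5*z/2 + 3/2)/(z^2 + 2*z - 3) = (z - 3/2)/(z + 3)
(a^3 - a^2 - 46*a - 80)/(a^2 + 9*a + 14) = (a^2 - 3*a - 40)/(a + 7)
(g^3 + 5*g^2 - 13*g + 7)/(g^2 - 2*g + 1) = g + 7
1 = 1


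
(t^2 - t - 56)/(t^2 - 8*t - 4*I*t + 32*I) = (t + 7)/(t - 4*I)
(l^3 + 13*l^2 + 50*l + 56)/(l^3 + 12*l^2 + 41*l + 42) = (l + 4)/(l + 3)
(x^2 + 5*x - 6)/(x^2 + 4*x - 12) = (x - 1)/(x - 2)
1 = 1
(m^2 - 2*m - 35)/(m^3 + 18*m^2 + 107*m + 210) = (m - 7)/(m^2 + 13*m + 42)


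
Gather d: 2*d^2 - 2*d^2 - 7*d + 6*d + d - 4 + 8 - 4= 0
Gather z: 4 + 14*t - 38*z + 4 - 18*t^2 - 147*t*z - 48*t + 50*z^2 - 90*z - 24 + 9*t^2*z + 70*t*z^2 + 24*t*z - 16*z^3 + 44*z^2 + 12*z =-18*t^2 - 34*t - 16*z^3 + z^2*(70*t + 94) + z*(9*t^2 - 123*t - 116) - 16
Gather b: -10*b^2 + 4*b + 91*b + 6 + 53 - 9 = -10*b^2 + 95*b + 50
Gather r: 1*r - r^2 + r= -r^2 + 2*r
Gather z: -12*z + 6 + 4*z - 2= 4 - 8*z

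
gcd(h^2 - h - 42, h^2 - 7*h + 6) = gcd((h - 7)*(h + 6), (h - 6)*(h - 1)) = 1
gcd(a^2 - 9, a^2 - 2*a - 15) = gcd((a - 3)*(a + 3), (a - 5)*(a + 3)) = a + 3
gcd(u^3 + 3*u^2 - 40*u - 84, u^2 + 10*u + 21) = u + 7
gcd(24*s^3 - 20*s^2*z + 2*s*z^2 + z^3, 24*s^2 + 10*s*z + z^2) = 6*s + z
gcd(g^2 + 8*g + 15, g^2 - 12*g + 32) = 1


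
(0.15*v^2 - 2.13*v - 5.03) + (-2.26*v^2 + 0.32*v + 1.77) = -2.11*v^2 - 1.81*v - 3.26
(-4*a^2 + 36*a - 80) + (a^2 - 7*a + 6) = -3*a^2 + 29*a - 74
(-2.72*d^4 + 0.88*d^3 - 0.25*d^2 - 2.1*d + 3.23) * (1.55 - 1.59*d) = 4.3248*d^5 - 5.6152*d^4 + 1.7615*d^3 + 2.9515*d^2 - 8.3907*d + 5.0065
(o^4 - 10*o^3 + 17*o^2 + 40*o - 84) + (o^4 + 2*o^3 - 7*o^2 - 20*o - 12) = 2*o^4 - 8*o^3 + 10*o^2 + 20*o - 96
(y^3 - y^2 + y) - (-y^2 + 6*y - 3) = y^3 - 5*y + 3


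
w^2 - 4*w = w*(w - 4)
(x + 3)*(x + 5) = x^2 + 8*x + 15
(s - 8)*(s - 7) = s^2 - 15*s + 56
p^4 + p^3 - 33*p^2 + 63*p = p*(p - 3)^2*(p + 7)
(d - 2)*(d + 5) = d^2 + 3*d - 10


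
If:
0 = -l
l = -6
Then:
No Solution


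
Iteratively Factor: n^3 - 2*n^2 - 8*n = (n + 2)*(n^2 - 4*n) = n*(n + 2)*(n - 4)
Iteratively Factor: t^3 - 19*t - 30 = (t + 2)*(t^2 - 2*t - 15) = (t + 2)*(t + 3)*(t - 5)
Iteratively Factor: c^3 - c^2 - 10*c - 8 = (c + 1)*(c^2 - 2*c - 8) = (c + 1)*(c + 2)*(c - 4)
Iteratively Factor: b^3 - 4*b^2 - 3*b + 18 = (b + 2)*(b^2 - 6*b + 9) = (b - 3)*(b + 2)*(b - 3)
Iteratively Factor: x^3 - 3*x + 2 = (x - 1)*(x^2 + x - 2) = (x - 1)*(x + 2)*(x - 1)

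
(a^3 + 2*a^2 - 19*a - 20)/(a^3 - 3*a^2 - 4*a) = (a + 5)/a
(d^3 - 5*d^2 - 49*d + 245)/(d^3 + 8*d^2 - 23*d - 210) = (d - 7)/(d + 6)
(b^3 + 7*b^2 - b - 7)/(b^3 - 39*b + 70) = (b^2 - 1)/(b^2 - 7*b + 10)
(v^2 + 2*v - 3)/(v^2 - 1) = (v + 3)/(v + 1)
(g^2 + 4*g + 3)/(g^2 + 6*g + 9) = (g + 1)/(g + 3)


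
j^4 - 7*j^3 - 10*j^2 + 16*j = j*(j - 8)*(j - 1)*(j + 2)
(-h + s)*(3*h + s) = -3*h^2 + 2*h*s + s^2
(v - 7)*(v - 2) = v^2 - 9*v + 14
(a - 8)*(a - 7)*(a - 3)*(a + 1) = a^4 - 17*a^3 + 83*a^2 - 67*a - 168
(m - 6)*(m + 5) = m^2 - m - 30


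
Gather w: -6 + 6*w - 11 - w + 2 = 5*w - 15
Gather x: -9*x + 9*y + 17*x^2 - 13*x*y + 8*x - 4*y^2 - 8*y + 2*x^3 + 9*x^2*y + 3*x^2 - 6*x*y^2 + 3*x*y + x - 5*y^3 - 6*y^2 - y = 2*x^3 + x^2*(9*y + 20) + x*(-6*y^2 - 10*y) - 5*y^3 - 10*y^2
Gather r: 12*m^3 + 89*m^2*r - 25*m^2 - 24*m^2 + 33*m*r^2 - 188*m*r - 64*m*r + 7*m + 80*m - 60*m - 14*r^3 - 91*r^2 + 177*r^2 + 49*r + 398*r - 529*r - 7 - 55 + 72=12*m^3 - 49*m^2 + 27*m - 14*r^3 + r^2*(33*m + 86) + r*(89*m^2 - 252*m - 82) + 10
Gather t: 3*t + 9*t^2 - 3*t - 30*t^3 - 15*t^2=-30*t^3 - 6*t^2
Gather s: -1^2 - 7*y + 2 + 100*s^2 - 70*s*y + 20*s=100*s^2 + s*(20 - 70*y) - 7*y + 1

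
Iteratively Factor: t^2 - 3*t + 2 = (t - 1)*(t - 2)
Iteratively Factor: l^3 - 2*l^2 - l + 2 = (l - 2)*(l^2 - 1) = (l - 2)*(l + 1)*(l - 1)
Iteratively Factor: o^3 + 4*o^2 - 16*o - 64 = (o + 4)*(o^2 - 16) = (o - 4)*(o + 4)*(o + 4)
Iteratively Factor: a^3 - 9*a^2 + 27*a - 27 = (a - 3)*(a^2 - 6*a + 9) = (a - 3)^2*(a - 3)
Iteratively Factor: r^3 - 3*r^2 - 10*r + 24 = (r + 3)*(r^2 - 6*r + 8) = (r - 4)*(r + 3)*(r - 2)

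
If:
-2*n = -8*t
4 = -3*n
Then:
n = -4/3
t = -1/3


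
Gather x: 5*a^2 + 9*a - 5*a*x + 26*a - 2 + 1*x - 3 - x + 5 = 5*a^2 - 5*a*x + 35*a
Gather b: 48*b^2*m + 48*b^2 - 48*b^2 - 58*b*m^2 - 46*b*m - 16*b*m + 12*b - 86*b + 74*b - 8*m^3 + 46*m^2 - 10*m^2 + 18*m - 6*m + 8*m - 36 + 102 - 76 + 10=48*b^2*m + b*(-58*m^2 - 62*m) - 8*m^3 + 36*m^2 + 20*m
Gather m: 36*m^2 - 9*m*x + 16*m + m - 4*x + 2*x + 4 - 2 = 36*m^2 + m*(17 - 9*x) - 2*x + 2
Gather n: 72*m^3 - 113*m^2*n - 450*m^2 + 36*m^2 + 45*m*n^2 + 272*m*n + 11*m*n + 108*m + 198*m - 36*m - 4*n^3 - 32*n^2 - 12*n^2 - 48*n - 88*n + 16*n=72*m^3 - 414*m^2 + 270*m - 4*n^3 + n^2*(45*m - 44) + n*(-113*m^2 + 283*m - 120)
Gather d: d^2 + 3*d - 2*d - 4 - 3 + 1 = d^2 + d - 6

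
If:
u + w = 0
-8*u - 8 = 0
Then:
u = -1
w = 1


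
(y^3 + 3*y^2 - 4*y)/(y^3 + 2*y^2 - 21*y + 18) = y*(y + 4)/(y^2 + 3*y - 18)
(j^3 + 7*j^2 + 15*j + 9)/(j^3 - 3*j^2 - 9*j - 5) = (j^2 + 6*j + 9)/(j^2 - 4*j - 5)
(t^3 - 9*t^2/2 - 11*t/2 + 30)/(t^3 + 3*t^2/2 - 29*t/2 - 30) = (t - 3)/(t + 3)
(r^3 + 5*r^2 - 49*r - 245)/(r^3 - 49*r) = (r + 5)/r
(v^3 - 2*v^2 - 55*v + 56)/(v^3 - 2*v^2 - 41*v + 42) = (v^2 - v - 56)/(v^2 - v - 42)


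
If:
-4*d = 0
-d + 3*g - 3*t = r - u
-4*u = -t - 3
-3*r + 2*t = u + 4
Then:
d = 0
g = 40*u/9 - 37/9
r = 7*u/3 - 10/3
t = 4*u - 3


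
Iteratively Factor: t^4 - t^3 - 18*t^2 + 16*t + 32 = (t + 4)*(t^3 - 5*t^2 + 2*t + 8) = (t + 1)*(t + 4)*(t^2 - 6*t + 8) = (t - 4)*(t + 1)*(t + 4)*(t - 2)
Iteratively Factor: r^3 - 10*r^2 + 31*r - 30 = (r - 5)*(r^2 - 5*r + 6) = (r - 5)*(r - 2)*(r - 3)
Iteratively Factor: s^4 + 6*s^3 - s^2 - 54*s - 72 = (s + 4)*(s^3 + 2*s^2 - 9*s - 18) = (s + 3)*(s + 4)*(s^2 - s - 6) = (s + 2)*(s + 3)*(s + 4)*(s - 3)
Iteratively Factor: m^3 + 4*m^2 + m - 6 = (m + 2)*(m^2 + 2*m - 3) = (m + 2)*(m + 3)*(m - 1)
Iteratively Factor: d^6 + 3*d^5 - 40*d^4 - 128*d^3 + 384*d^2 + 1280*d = (d - 5)*(d^5 + 8*d^4 - 128*d^2 - 256*d) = (d - 5)*(d + 4)*(d^4 + 4*d^3 - 16*d^2 - 64*d) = (d - 5)*(d + 4)^2*(d^3 - 16*d) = d*(d - 5)*(d + 4)^2*(d^2 - 16) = d*(d - 5)*(d - 4)*(d + 4)^2*(d + 4)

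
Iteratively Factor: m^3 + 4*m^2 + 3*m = (m)*(m^2 + 4*m + 3) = m*(m + 1)*(m + 3)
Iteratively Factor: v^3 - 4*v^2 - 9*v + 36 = (v - 4)*(v^2 - 9) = (v - 4)*(v + 3)*(v - 3)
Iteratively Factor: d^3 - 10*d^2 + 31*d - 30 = (d - 5)*(d^2 - 5*d + 6) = (d - 5)*(d - 3)*(d - 2)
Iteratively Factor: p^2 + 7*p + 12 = (p + 3)*(p + 4)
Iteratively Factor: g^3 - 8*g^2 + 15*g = (g)*(g^2 - 8*g + 15) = g*(g - 3)*(g - 5)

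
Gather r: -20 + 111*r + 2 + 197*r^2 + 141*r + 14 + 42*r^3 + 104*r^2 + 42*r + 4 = 42*r^3 + 301*r^2 + 294*r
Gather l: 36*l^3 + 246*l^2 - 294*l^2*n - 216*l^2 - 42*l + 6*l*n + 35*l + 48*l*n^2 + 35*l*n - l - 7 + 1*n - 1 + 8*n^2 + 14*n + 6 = 36*l^3 + l^2*(30 - 294*n) + l*(48*n^2 + 41*n - 8) + 8*n^2 + 15*n - 2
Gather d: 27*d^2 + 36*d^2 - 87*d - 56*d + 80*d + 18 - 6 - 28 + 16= 63*d^2 - 63*d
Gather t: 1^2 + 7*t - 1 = 7*t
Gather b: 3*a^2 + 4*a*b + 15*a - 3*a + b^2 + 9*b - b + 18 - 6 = 3*a^2 + 12*a + b^2 + b*(4*a + 8) + 12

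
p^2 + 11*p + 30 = (p + 5)*(p + 6)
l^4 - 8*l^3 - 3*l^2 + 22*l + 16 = (l - 8)*(l - 2)*(l + 1)^2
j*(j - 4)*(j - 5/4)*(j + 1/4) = j^4 - 5*j^3 + 59*j^2/16 + 5*j/4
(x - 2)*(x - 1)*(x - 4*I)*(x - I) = x^4 - 3*x^3 - 5*I*x^3 - 2*x^2 + 15*I*x^2 + 12*x - 10*I*x - 8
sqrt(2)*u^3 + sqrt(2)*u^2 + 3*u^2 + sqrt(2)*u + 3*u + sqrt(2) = (u + 1)*(u + sqrt(2))*(sqrt(2)*u + 1)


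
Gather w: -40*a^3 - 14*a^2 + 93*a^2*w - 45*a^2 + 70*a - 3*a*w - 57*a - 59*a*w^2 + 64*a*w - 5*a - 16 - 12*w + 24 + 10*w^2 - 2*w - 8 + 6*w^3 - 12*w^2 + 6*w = -40*a^3 - 59*a^2 + 8*a + 6*w^3 + w^2*(-59*a - 2) + w*(93*a^2 + 61*a - 8)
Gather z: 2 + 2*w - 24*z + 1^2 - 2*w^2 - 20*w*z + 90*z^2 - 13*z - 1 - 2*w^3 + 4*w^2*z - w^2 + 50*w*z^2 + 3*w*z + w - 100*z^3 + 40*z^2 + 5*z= -2*w^3 - 3*w^2 + 3*w - 100*z^3 + z^2*(50*w + 130) + z*(4*w^2 - 17*w - 32) + 2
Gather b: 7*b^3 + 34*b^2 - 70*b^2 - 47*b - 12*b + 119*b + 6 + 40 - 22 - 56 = 7*b^3 - 36*b^2 + 60*b - 32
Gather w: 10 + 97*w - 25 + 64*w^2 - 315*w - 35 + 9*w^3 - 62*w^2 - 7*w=9*w^3 + 2*w^2 - 225*w - 50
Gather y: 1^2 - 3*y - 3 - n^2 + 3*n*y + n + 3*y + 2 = -n^2 + 3*n*y + n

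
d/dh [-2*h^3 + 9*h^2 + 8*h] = -6*h^2 + 18*h + 8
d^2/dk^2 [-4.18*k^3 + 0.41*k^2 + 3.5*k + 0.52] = 0.82 - 25.08*k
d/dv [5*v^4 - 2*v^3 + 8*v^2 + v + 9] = 20*v^3 - 6*v^2 + 16*v + 1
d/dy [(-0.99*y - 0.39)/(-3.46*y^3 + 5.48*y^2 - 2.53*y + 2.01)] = (-6.8508*y^3 + 1.377*y^2 + 4.2744*y - 2.9766)/(11.9716*y^6 - 37.9216*y^5 + 47.538*y^4 - 41.638*y^3 + 28.4305*y^2 - 10.1706*y + 4.0401)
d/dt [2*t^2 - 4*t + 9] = 4*t - 4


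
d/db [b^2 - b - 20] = 2*b - 1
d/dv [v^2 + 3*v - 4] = 2*v + 3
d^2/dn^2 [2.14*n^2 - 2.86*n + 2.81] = 4.28000000000000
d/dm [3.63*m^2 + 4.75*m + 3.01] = 7.26*m + 4.75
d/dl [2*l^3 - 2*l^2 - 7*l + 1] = 6*l^2 - 4*l - 7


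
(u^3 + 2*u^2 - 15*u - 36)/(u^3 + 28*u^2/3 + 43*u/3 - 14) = 3*(u^2 - u - 12)/(3*u^2 + 19*u - 14)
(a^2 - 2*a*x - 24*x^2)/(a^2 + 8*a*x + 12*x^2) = (a^2 - 2*a*x - 24*x^2)/(a^2 + 8*a*x + 12*x^2)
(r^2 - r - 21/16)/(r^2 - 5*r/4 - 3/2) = (r - 7/4)/(r - 2)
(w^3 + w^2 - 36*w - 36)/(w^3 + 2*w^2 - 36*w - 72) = (w + 1)/(w + 2)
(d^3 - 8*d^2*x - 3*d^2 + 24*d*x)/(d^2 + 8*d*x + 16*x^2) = d*(d^2 - 8*d*x - 3*d + 24*x)/(d^2 + 8*d*x + 16*x^2)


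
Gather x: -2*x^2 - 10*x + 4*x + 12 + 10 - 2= -2*x^2 - 6*x + 20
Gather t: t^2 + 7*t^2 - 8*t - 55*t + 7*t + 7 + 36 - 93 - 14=8*t^2 - 56*t - 64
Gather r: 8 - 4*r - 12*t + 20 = -4*r - 12*t + 28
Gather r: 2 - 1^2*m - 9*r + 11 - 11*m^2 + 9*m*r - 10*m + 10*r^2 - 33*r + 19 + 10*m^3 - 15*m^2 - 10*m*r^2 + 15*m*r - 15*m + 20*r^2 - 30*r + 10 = 10*m^3 - 26*m^2 - 26*m + r^2*(30 - 10*m) + r*(24*m - 72) + 42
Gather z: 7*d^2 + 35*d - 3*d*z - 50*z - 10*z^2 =7*d^2 + 35*d - 10*z^2 + z*(-3*d - 50)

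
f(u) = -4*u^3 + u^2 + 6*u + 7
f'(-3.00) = -108.00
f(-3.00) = 106.00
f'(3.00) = -96.00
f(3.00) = -74.00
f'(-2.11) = -51.65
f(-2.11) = 36.37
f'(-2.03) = -47.51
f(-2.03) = 32.40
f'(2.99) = -95.30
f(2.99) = -73.04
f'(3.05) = -99.53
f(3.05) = -78.89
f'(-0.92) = -6.00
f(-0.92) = 5.44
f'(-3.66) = -162.07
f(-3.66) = 194.55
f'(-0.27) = 4.59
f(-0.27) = 5.53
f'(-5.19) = -327.61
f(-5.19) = 561.99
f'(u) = -12*u^2 + 2*u + 6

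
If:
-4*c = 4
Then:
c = -1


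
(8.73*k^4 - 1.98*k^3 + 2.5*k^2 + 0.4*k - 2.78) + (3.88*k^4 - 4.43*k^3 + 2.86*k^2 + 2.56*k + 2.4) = 12.61*k^4 - 6.41*k^3 + 5.36*k^2 + 2.96*k - 0.38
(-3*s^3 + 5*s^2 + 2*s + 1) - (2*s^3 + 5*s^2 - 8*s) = -5*s^3 + 10*s + 1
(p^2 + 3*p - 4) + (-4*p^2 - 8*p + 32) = -3*p^2 - 5*p + 28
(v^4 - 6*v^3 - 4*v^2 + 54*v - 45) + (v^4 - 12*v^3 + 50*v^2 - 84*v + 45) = 2*v^4 - 18*v^3 + 46*v^2 - 30*v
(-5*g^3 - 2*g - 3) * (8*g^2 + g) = -40*g^5 - 5*g^4 - 16*g^3 - 26*g^2 - 3*g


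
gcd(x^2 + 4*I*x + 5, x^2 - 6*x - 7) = 1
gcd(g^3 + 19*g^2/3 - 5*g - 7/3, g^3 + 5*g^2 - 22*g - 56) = g + 7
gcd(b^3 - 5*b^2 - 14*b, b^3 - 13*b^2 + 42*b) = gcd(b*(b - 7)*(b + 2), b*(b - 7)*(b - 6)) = b^2 - 7*b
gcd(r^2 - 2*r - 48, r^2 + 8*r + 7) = 1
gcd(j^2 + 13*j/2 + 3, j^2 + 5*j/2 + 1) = j + 1/2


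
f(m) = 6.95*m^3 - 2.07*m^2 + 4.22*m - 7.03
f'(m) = 20.85*m^2 - 4.14*m + 4.22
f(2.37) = 83.86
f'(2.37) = 111.52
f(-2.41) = -126.51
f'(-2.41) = 135.30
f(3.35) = 245.16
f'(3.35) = 224.34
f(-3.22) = -274.12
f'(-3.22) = 233.73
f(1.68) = 27.17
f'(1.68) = 56.11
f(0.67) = -3.04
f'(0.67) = 10.81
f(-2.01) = -80.31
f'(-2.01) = 96.78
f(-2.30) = -112.25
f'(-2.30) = 124.04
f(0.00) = -7.03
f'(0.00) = 4.22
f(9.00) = 4929.83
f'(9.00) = 1655.81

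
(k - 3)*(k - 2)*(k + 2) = k^3 - 3*k^2 - 4*k + 12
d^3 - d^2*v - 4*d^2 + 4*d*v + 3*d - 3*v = (d - 3)*(d - 1)*(d - v)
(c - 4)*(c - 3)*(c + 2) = c^3 - 5*c^2 - 2*c + 24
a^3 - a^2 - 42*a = a*(a - 7)*(a + 6)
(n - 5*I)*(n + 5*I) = n^2 + 25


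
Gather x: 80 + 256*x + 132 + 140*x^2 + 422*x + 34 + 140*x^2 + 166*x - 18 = 280*x^2 + 844*x + 228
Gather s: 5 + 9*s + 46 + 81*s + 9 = 90*s + 60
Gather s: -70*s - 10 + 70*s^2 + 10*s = 70*s^2 - 60*s - 10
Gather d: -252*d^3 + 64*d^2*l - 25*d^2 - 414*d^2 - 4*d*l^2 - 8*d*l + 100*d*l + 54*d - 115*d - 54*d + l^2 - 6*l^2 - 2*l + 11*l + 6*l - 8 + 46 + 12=-252*d^3 + d^2*(64*l - 439) + d*(-4*l^2 + 92*l - 115) - 5*l^2 + 15*l + 50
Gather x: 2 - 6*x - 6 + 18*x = 12*x - 4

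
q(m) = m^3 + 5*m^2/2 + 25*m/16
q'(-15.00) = 601.56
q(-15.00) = -2835.94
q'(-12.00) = 373.56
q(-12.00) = -1386.75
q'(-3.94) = 28.43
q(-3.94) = -28.51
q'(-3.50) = 20.81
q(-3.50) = -17.72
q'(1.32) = 13.39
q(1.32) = 8.72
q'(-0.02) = 1.46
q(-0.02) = -0.03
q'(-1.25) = 0.00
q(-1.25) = 0.00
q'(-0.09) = 1.14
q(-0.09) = -0.12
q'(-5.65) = 69.08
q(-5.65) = -109.38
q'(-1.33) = 0.22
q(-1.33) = -0.01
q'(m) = 3*m^2 + 5*m + 25/16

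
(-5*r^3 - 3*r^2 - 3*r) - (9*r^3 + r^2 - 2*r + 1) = -14*r^3 - 4*r^2 - r - 1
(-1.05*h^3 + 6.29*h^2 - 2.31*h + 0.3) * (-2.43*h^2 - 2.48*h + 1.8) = 2.5515*h^5 - 12.6807*h^4 - 11.8759*h^3 + 16.3218*h^2 - 4.902*h + 0.54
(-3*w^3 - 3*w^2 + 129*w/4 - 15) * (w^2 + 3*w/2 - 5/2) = -3*w^5 - 15*w^4/2 + 141*w^3/4 + 327*w^2/8 - 825*w/8 + 75/2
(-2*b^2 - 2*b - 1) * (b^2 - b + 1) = -2*b^4 - b^2 - b - 1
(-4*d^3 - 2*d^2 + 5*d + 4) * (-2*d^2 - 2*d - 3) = 8*d^5 + 12*d^4 + 6*d^3 - 12*d^2 - 23*d - 12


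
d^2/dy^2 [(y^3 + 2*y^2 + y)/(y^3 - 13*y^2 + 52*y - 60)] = 6*(5*y^6 - 51*y^5 + 3*y^4 + 1411*y^3 - 4560*y^2 + 2820*y + 3440)/(y^9 - 39*y^8 + 663*y^7 - 6433*y^6 + 39156*y^5 - 154596*y^4 + 394768*y^3 - 627120*y^2 + 561600*y - 216000)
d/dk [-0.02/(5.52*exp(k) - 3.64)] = 0.1104*exp(k)/(5.52*exp(k) - 3.64)^2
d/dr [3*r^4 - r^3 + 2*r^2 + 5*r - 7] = 12*r^3 - 3*r^2 + 4*r + 5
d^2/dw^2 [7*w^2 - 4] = 14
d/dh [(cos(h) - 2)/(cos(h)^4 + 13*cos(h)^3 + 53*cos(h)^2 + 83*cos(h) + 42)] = (6*sin(h)^4 + 38*sin(h)^2 - 397*cos(h) + 9*cos(3*h) - 460)*sin(h)/(2*(cos(h) + 1)^2*(cos(h) + 2)^2*(cos(h) + 3)^2*(cos(h) + 7)^2)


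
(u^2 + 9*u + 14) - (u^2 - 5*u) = 14*u + 14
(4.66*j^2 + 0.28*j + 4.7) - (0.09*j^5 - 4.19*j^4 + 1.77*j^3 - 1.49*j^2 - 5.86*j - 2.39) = -0.09*j^5 + 4.19*j^4 - 1.77*j^3 + 6.15*j^2 + 6.14*j + 7.09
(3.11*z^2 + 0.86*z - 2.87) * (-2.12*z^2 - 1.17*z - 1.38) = -6.5932*z^4 - 5.4619*z^3 + 0.786400000000001*z^2 + 2.1711*z + 3.9606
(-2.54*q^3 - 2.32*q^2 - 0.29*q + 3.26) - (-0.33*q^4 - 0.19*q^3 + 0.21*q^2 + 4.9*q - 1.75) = 0.33*q^4 - 2.35*q^3 - 2.53*q^2 - 5.19*q + 5.01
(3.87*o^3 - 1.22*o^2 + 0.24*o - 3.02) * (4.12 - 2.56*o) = -9.9072*o^4 + 19.0676*o^3 - 5.6408*o^2 + 8.72*o - 12.4424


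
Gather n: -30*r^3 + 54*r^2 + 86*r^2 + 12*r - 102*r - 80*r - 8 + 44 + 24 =-30*r^3 + 140*r^2 - 170*r + 60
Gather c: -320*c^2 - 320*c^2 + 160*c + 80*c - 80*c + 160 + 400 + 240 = -640*c^2 + 160*c + 800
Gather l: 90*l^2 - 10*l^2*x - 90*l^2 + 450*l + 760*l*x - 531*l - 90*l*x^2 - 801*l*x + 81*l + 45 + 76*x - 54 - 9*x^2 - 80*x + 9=-10*l^2*x + l*(-90*x^2 - 41*x) - 9*x^2 - 4*x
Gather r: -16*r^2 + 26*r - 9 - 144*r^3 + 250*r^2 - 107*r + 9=-144*r^3 + 234*r^2 - 81*r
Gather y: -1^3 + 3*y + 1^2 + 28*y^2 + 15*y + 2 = 28*y^2 + 18*y + 2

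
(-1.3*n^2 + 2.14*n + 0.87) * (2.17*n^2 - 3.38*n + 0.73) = -2.821*n^4 + 9.0378*n^3 - 6.2943*n^2 - 1.3784*n + 0.6351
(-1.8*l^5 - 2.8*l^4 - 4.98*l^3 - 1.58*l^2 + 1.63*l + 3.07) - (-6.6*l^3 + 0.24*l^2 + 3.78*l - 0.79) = -1.8*l^5 - 2.8*l^4 + 1.62*l^3 - 1.82*l^2 - 2.15*l + 3.86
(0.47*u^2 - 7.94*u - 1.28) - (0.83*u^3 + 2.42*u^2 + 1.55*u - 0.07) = -0.83*u^3 - 1.95*u^2 - 9.49*u - 1.21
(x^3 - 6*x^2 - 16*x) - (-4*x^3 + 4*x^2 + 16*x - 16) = 5*x^3 - 10*x^2 - 32*x + 16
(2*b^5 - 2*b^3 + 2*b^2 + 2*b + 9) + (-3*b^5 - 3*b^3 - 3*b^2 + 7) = -b^5 - 5*b^3 - b^2 + 2*b + 16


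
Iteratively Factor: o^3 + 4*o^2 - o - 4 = (o - 1)*(o^2 + 5*o + 4) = (o - 1)*(o + 1)*(o + 4)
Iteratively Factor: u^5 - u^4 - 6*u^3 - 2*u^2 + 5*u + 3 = (u + 1)*(u^4 - 2*u^3 - 4*u^2 + 2*u + 3) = (u - 3)*(u + 1)*(u^3 + u^2 - u - 1) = (u - 3)*(u + 1)^2*(u^2 - 1) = (u - 3)*(u + 1)^3*(u - 1)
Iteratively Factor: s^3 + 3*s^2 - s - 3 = (s + 1)*(s^2 + 2*s - 3) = (s - 1)*(s + 1)*(s + 3)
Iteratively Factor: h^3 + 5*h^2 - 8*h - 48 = (h + 4)*(h^2 + h - 12) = (h + 4)^2*(h - 3)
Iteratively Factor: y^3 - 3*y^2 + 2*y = (y)*(y^2 - 3*y + 2) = y*(y - 1)*(y - 2)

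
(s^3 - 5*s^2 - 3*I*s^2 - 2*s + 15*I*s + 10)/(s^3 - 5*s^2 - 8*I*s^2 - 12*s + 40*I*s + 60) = (s - I)/(s - 6*I)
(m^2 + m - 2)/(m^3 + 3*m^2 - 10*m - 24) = (m - 1)/(m^2 + m - 12)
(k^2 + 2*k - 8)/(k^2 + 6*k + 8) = (k - 2)/(k + 2)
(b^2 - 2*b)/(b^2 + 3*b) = (b - 2)/(b + 3)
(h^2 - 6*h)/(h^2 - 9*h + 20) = h*(h - 6)/(h^2 - 9*h + 20)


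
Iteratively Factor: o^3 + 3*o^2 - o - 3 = (o - 1)*(o^2 + 4*o + 3) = (o - 1)*(o + 1)*(o + 3)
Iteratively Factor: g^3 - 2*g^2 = (g)*(g^2 - 2*g) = g^2*(g - 2)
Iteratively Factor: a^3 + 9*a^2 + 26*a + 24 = (a + 3)*(a^2 + 6*a + 8) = (a + 2)*(a + 3)*(a + 4)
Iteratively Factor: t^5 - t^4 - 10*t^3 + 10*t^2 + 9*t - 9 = (t - 1)*(t^4 - 10*t^2 + 9) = (t - 1)^2*(t^3 + t^2 - 9*t - 9) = (t - 1)^2*(t + 1)*(t^2 - 9) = (t - 3)*(t - 1)^2*(t + 1)*(t + 3)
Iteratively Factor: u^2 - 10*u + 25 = (u - 5)*(u - 5)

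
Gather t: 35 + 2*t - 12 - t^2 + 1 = -t^2 + 2*t + 24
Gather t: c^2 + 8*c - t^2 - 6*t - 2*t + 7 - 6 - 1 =c^2 + 8*c - t^2 - 8*t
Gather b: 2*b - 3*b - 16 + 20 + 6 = 10 - b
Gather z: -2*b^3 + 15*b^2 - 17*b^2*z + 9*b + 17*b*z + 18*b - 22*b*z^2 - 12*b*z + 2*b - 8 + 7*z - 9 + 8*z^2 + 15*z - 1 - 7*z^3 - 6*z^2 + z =-2*b^3 + 15*b^2 + 29*b - 7*z^3 + z^2*(2 - 22*b) + z*(-17*b^2 + 5*b + 23) - 18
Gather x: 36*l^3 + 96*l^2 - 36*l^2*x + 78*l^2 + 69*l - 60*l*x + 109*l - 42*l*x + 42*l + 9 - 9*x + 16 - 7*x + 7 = 36*l^3 + 174*l^2 + 220*l + x*(-36*l^2 - 102*l - 16) + 32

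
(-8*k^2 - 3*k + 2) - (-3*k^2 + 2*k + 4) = -5*k^2 - 5*k - 2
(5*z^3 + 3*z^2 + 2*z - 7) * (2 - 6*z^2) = -30*z^5 - 18*z^4 - 2*z^3 + 48*z^2 + 4*z - 14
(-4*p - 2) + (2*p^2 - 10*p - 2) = 2*p^2 - 14*p - 4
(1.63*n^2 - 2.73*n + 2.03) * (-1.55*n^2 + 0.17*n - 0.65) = -2.5265*n^4 + 4.5086*n^3 - 4.6701*n^2 + 2.1196*n - 1.3195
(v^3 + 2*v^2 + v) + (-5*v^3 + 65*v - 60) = -4*v^3 + 2*v^2 + 66*v - 60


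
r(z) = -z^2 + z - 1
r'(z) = 1 - 2*z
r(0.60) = -0.76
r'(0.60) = -0.20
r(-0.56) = -1.87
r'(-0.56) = 2.12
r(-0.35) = -1.47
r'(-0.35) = 1.70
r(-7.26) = -60.97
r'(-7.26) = 15.52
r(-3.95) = -20.55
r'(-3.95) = 8.90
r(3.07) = -7.35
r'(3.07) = -5.14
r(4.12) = -13.85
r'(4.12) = -7.24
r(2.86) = -6.32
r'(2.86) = -4.72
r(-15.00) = -241.00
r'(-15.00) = 31.00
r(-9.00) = -91.00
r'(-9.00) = 19.00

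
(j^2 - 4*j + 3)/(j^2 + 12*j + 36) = (j^2 - 4*j + 3)/(j^2 + 12*j + 36)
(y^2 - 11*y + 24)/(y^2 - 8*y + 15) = (y - 8)/(y - 5)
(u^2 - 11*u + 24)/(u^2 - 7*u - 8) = (u - 3)/(u + 1)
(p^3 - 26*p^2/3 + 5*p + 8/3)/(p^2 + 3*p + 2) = (3*p^3 - 26*p^2 + 15*p + 8)/(3*(p^2 + 3*p + 2))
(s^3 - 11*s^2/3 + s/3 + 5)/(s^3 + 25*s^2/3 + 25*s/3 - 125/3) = (s^2 - 2*s - 3)/(s^2 + 10*s + 25)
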